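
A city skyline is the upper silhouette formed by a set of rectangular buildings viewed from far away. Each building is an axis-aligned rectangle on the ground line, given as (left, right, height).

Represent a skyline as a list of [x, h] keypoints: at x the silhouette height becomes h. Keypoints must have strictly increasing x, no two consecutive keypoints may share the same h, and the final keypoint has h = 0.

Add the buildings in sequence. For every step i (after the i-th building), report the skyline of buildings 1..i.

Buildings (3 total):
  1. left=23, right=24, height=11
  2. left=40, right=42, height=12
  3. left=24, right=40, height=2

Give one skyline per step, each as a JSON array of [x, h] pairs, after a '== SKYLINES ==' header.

== SKYLINES ==
[[23,11],[24,0]]
[[23,11],[24,0],[40,12],[42,0]]
[[23,11],[24,2],[40,12],[42,0]]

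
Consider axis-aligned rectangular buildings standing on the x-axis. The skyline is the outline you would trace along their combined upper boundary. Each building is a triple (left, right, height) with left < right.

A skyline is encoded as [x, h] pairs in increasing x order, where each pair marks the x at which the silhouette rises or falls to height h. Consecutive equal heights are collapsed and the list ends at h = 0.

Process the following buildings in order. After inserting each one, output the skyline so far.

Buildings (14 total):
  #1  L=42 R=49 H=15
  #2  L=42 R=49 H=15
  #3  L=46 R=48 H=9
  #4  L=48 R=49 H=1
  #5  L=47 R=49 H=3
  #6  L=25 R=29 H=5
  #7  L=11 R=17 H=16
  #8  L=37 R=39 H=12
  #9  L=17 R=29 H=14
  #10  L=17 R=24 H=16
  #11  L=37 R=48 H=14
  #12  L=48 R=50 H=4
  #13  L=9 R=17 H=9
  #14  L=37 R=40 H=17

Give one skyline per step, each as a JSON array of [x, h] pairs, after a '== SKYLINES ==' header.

== SKYLINES ==
[[42,15],[49,0]]
[[42,15],[49,0]]
[[42,15],[49,0]]
[[42,15],[49,0]]
[[42,15],[49,0]]
[[25,5],[29,0],[42,15],[49,0]]
[[11,16],[17,0],[25,5],[29,0],[42,15],[49,0]]
[[11,16],[17,0],[25,5],[29,0],[37,12],[39,0],[42,15],[49,0]]
[[11,16],[17,14],[29,0],[37,12],[39,0],[42,15],[49,0]]
[[11,16],[24,14],[29,0],[37,12],[39,0],[42,15],[49,0]]
[[11,16],[24,14],[29,0],[37,14],[42,15],[49,0]]
[[11,16],[24,14],[29,0],[37,14],[42,15],[49,4],[50,0]]
[[9,9],[11,16],[24,14],[29,0],[37,14],[42,15],[49,4],[50,0]]
[[9,9],[11,16],[24,14],[29,0],[37,17],[40,14],[42,15],[49,4],[50,0]]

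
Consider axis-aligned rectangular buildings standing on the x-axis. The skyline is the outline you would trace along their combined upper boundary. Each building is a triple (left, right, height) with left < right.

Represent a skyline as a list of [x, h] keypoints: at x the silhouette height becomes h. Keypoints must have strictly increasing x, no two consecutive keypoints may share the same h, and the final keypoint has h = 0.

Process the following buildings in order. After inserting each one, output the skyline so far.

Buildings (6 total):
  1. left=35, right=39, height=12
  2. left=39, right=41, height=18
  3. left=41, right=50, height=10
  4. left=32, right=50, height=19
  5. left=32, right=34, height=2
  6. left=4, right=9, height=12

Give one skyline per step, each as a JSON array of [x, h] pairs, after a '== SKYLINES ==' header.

== SKYLINES ==
[[35,12],[39,0]]
[[35,12],[39,18],[41,0]]
[[35,12],[39,18],[41,10],[50,0]]
[[32,19],[50,0]]
[[32,19],[50,0]]
[[4,12],[9,0],[32,19],[50,0]]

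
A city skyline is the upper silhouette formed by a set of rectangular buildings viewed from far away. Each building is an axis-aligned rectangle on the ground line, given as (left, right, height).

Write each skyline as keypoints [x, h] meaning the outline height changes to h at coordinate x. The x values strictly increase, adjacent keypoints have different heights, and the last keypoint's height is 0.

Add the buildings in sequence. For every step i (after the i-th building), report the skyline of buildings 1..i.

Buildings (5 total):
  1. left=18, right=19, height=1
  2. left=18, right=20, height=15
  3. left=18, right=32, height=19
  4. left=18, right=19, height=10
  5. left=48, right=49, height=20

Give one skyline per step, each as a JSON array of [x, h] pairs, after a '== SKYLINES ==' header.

== SKYLINES ==
[[18,1],[19,0]]
[[18,15],[20,0]]
[[18,19],[32,0]]
[[18,19],[32,0]]
[[18,19],[32,0],[48,20],[49,0]]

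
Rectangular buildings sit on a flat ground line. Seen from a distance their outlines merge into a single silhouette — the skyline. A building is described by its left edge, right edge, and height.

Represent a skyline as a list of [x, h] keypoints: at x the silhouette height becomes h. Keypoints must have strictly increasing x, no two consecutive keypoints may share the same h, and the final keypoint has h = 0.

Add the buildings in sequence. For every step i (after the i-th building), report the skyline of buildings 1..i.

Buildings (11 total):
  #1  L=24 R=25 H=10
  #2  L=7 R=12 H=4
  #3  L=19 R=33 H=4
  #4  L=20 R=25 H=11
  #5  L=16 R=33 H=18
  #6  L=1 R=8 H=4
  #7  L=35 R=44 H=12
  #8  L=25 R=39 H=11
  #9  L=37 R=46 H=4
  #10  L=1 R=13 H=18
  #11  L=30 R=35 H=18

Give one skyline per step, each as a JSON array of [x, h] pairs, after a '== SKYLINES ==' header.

== SKYLINES ==
[[24,10],[25,0]]
[[7,4],[12,0],[24,10],[25,0]]
[[7,4],[12,0],[19,4],[24,10],[25,4],[33,0]]
[[7,4],[12,0],[19,4],[20,11],[25,4],[33,0]]
[[7,4],[12,0],[16,18],[33,0]]
[[1,4],[12,0],[16,18],[33,0]]
[[1,4],[12,0],[16,18],[33,0],[35,12],[44,0]]
[[1,4],[12,0],[16,18],[33,11],[35,12],[44,0]]
[[1,4],[12,0],[16,18],[33,11],[35,12],[44,4],[46,0]]
[[1,18],[13,0],[16,18],[33,11],[35,12],[44,4],[46,0]]
[[1,18],[13,0],[16,18],[35,12],[44,4],[46,0]]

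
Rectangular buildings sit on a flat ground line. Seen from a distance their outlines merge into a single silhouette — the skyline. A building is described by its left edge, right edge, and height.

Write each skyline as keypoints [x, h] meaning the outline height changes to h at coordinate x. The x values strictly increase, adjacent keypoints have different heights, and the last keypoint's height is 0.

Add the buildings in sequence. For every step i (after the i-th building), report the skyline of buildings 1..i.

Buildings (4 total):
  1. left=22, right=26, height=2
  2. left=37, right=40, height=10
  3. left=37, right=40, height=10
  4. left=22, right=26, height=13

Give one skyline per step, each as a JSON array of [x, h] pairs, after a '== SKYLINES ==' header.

== SKYLINES ==
[[22,2],[26,0]]
[[22,2],[26,0],[37,10],[40,0]]
[[22,2],[26,0],[37,10],[40,0]]
[[22,13],[26,0],[37,10],[40,0]]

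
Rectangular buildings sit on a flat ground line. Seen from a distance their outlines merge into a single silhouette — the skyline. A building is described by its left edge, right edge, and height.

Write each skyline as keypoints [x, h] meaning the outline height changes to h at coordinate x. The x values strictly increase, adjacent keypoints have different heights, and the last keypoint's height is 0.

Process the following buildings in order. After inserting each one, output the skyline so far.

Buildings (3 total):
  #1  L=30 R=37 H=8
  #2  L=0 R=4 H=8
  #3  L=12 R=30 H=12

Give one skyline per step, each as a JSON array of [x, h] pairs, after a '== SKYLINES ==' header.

== SKYLINES ==
[[30,8],[37,0]]
[[0,8],[4,0],[30,8],[37,0]]
[[0,8],[4,0],[12,12],[30,8],[37,0]]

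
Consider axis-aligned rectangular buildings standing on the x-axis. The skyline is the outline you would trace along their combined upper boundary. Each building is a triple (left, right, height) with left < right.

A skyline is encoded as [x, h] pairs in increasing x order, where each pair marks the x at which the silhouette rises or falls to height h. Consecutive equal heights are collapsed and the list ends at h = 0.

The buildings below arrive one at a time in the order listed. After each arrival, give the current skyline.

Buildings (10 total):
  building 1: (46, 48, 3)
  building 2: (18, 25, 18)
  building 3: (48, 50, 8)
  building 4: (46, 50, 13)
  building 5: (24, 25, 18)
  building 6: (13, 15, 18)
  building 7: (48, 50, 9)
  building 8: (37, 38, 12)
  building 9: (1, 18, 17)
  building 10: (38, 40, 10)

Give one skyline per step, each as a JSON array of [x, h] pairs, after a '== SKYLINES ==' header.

== SKYLINES ==
[[46,3],[48,0]]
[[18,18],[25,0],[46,3],[48,0]]
[[18,18],[25,0],[46,3],[48,8],[50,0]]
[[18,18],[25,0],[46,13],[50,0]]
[[18,18],[25,0],[46,13],[50,0]]
[[13,18],[15,0],[18,18],[25,0],[46,13],[50,0]]
[[13,18],[15,0],[18,18],[25,0],[46,13],[50,0]]
[[13,18],[15,0],[18,18],[25,0],[37,12],[38,0],[46,13],[50,0]]
[[1,17],[13,18],[15,17],[18,18],[25,0],[37,12],[38,0],[46,13],[50,0]]
[[1,17],[13,18],[15,17],[18,18],[25,0],[37,12],[38,10],[40,0],[46,13],[50,0]]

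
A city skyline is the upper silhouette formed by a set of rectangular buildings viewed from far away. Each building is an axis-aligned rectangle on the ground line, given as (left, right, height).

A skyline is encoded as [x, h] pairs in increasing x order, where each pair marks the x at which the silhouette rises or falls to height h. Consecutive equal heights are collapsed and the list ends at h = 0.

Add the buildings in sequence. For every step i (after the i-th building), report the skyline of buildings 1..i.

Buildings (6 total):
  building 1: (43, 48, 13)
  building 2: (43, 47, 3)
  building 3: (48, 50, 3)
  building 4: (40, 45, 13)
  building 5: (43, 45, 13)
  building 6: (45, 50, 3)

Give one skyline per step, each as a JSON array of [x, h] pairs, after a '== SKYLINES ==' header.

== SKYLINES ==
[[43,13],[48,0]]
[[43,13],[48,0]]
[[43,13],[48,3],[50,0]]
[[40,13],[48,3],[50,0]]
[[40,13],[48,3],[50,0]]
[[40,13],[48,3],[50,0]]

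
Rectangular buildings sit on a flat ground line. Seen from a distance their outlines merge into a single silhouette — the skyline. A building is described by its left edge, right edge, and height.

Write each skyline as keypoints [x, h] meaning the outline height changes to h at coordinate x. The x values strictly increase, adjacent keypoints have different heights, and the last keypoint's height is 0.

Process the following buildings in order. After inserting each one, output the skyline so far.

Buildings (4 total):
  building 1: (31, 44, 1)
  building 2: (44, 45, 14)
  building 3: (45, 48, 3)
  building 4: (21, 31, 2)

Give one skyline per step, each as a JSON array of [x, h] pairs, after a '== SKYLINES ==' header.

== SKYLINES ==
[[31,1],[44,0]]
[[31,1],[44,14],[45,0]]
[[31,1],[44,14],[45,3],[48,0]]
[[21,2],[31,1],[44,14],[45,3],[48,0]]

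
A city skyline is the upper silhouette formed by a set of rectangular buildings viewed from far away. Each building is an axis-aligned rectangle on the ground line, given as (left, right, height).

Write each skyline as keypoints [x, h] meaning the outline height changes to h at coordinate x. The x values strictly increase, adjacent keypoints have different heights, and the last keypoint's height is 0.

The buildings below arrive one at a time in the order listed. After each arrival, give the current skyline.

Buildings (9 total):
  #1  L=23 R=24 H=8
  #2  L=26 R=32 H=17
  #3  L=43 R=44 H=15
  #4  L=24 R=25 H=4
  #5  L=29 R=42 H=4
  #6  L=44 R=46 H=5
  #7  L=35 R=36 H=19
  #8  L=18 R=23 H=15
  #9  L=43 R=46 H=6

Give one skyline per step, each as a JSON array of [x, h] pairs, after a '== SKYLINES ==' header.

== SKYLINES ==
[[23,8],[24,0]]
[[23,8],[24,0],[26,17],[32,0]]
[[23,8],[24,0],[26,17],[32,0],[43,15],[44,0]]
[[23,8],[24,4],[25,0],[26,17],[32,0],[43,15],[44,0]]
[[23,8],[24,4],[25,0],[26,17],[32,4],[42,0],[43,15],[44,0]]
[[23,8],[24,4],[25,0],[26,17],[32,4],[42,0],[43,15],[44,5],[46,0]]
[[23,8],[24,4],[25,0],[26,17],[32,4],[35,19],[36,4],[42,0],[43,15],[44,5],[46,0]]
[[18,15],[23,8],[24,4],[25,0],[26,17],[32,4],[35,19],[36,4],[42,0],[43,15],[44,5],[46,0]]
[[18,15],[23,8],[24,4],[25,0],[26,17],[32,4],[35,19],[36,4],[42,0],[43,15],[44,6],[46,0]]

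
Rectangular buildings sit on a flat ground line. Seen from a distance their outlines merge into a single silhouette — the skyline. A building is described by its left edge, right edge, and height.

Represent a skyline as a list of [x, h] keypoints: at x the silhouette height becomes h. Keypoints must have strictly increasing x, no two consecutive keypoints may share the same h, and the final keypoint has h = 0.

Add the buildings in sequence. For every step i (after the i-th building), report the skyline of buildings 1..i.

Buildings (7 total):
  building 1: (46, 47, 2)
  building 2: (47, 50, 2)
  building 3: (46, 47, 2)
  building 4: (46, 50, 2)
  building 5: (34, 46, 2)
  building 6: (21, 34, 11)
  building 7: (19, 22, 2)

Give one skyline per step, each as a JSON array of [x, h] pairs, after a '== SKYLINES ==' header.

== SKYLINES ==
[[46,2],[47,0]]
[[46,2],[50,0]]
[[46,2],[50,0]]
[[46,2],[50,0]]
[[34,2],[50,0]]
[[21,11],[34,2],[50,0]]
[[19,2],[21,11],[34,2],[50,0]]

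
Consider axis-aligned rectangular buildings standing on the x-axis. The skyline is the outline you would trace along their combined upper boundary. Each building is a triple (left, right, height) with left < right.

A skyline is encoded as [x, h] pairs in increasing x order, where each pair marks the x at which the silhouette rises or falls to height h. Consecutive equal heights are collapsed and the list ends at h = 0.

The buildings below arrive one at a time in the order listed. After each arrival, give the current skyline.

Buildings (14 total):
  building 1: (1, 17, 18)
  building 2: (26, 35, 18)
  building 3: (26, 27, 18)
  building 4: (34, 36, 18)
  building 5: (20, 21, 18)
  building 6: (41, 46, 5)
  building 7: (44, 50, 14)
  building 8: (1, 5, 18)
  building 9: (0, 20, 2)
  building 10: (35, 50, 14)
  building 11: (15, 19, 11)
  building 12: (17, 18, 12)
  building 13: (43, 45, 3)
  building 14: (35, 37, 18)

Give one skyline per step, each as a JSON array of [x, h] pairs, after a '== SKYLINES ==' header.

== SKYLINES ==
[[1,18],[17,0]]
[[1,18],[17,0],[26,18],[35,0]]
[[1,18],[17,0],[26,18],[35,0]]
[[1,18],[17,0],[26,18],[36,0]]
[[1,18],[17,0],[20,18],[21,0],[26,18],[36,0]]
[[1,18],[17,0],[20,18],[21,0],[26,18],[36,0],[41,5],[46,0]]
[[1,18],[17,0],[20,18],[21,0],[26,18],[36,0],[41,5],[44,14],[50,0]]
[[1,18],[17,0],[20,18],[21,0],[26,18],[36,0],[41,5],[44,14],[50,0]]
[[0,2],[1,18],[17,2],[20,18],[21,0],[26,18],[36,0],[41,5],[44,14],[50,0]]
[[0,2],[1,18],[17,2],[20,18],[21,0],[26,18],[36,14],[50,0]]
[[0,2],[1,18],[17,11],[19,2],[20,18],[21,0],[26,18],[36,14],[50,0]]
[[0,2],[1,18],[17,12],[18,11],[19,2],[20,18],[21,0],[26,18],[36,14],[50,0]]
[[0,2],[1,18],[17,12],[18,11],[19,2],[20,18],[21,0],[26,18],[36,14],[50,0]]
[[0,2],[1,18],[17,12],[18,11],[19,2],[20,18],[21,0],[26,18],[37,14],[50,0]]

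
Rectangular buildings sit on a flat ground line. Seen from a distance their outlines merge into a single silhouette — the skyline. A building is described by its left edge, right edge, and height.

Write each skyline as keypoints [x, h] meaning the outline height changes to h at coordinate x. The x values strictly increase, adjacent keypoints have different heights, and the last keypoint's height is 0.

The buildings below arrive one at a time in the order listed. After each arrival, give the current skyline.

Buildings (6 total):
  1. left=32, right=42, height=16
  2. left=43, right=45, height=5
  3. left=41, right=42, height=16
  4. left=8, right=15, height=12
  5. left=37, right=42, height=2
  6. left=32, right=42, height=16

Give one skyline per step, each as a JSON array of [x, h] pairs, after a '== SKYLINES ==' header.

== SKYLINES ==
[[32,16],[42,0]]
[[32,16],[42,0],[43,5],[45,0]]
[[32,16],[42,0],[43,5],[45,0]]
[[8,12],[15,0],[32,16],[42,0],[43,5],[45,0]]
[[8,12],[15,0],[32,16],[42,0],[43,5],[45,0]]
[[8,12],[15,0],[32,16],[42,0],[43,5],[45,0]]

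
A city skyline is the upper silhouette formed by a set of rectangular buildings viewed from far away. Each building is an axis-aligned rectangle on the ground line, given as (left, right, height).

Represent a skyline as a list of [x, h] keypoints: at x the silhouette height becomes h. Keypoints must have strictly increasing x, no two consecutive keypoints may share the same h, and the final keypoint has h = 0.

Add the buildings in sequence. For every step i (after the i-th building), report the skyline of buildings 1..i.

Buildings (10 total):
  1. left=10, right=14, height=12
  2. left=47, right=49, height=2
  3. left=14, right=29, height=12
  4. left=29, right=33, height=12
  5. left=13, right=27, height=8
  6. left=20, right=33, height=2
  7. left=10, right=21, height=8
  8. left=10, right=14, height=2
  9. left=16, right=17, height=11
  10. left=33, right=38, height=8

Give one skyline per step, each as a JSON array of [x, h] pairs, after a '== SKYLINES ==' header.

== SKYLINES ==
[[10,12],[14,0]]
[[10,12],[14,0],[47,2],[49,0]]
[[10,12],[29,0],[47,2],[49,0]]
[[10,12],[33,0],[47,2],[49,0]]
[[10,12],[33,0],[47,2],[49,0]]
[[10,12],[33,0],[47,2],[49,0]]
[[10,12],[33,0],[47,2],[49,0]]
[[10,12],[33,0],[47,2],[49,0]]
[[10,12],[33,0],[47,2],[49,0]]
[[10,12],[33,8],[38,0],[47,2],[49,0]]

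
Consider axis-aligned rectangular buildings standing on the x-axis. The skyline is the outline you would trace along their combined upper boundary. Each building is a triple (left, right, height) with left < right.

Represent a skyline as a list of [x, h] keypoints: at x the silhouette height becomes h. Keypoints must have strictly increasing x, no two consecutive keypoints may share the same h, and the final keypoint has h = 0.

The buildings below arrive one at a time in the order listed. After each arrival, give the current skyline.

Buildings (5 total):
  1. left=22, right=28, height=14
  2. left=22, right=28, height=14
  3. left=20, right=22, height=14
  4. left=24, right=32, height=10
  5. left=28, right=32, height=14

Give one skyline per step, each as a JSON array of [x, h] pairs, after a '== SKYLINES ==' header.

== SKYLINES ==
[[22,14],[28,0]]
[[22,14],[28,0]]
[[20,14],[28,0]]
[[20,14],[28,10],[32,0]]
[[20,14],[32,0]]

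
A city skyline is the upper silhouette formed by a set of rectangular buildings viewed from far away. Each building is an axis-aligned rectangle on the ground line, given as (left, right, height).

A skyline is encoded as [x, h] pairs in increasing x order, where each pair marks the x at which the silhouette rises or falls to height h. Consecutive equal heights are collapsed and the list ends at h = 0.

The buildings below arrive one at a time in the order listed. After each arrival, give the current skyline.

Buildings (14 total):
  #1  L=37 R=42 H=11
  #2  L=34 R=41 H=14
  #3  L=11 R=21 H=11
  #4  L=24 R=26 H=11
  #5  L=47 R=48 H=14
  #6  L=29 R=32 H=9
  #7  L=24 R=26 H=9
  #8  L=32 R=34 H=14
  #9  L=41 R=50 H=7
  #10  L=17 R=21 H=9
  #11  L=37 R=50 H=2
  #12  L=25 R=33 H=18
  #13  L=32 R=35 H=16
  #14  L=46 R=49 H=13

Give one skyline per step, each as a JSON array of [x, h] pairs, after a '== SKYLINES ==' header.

== SKYLINES ==
[[37,11],[42,0]]
[[34,14],[41,11],[42,0]]
[[11,11],[21,0],[34,14],[41,11],[42,0]]
[[11,11],[21,0],[24,11],[26,0],[34,14],[41,11],[42,0]]
[[11,11],[21,0],[24,11],[26,0],[34,14],[41,11],[42,0],[47,14],[48,0]]
[[11,11],[21,0],[24,11],[26,0],[29,9],[32,0],[34,14],[41,11],[42,0],[47,14],[48,0]]
[[11,11],[21,0],[24,11],[26,0],[29,9],[32,0],[34,14],[41,11],[42,0],[47,14],[48,0]]
[[11,11],[21,0],[24,11],[26,0],[29,9],[32,14],[41,11],[42,0],[47,14],[48,0]]
[[11,11],[21,0],[24,11],[26,0],[29,9],[32,14],[41,11],[42,7],[47,14],[48,7],[50,0]]
[[11,11],[21,0],[24,11],[26,0],[29,9],[32,14],[41,11],[42,7],[47,14],[48,7],[50,0]]
[[11,11],[21,0],[24,11],[26,0],[29,9],[32,14],[41,11],[42,7],[47,14],[48,7],[50,0]]
[[11,11],[21,0],[24,11],[25,18],[33,14],[41,11],[42,7],[47,14],[48,7],[50,0]]
[[11,11],[21,0],[24,11],[25,18],[33,16],[35,14],[41,11],[42,7],[47,14],[48,7],[50,0]]
[[11,11],[21,0],[24,11],[25,18],[33,16],[35,14],[41,11],[42,7],[46,13],[47,14],[48,13],[49,7],[50,0]]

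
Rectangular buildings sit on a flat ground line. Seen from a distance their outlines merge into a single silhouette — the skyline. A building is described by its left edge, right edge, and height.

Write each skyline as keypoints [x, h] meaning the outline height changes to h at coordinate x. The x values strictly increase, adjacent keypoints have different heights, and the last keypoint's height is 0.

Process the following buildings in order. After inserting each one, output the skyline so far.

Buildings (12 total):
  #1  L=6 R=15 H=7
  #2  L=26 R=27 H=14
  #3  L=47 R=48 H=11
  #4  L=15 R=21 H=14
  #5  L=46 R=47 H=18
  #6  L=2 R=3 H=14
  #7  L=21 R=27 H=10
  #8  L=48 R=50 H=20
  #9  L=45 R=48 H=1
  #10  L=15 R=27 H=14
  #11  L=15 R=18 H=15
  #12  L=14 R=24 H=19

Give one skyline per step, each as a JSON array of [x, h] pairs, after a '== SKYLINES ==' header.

== SKYLINES ==
[[6,7],[15,0]]
[[6,7],[15,0],[26,14],[27,0]]
[[6,7],[15,0],[26,14],[27,0],[47,11],[48,0]]
[[6,7],[15,14],[21,0],[26,14],[27,0],[47,11],[48,0]]
[[6,7],[15,14],[21,0],[26,14],[27,0],[46,18],[47,11],[48,0]]
[[2,14],[3,0],[6,7],[15,14],[21,0],[26,14],[27,0],[46,18],[47,11],[48,0]]
[[2,14],[3,0],[6,7],[15,14],[21,10],[26,14],[27,0],[46,18],[47,11],[48,0]]
[[2,14],[3,0],[6,7],[15,14],[21,10],[26,14],[27,0],[46,18],[47,11],[48,20],[50,0]]
[[2,14],[3,0],[6,7],[15,14],[21,10],[26,14],[27,0],[45,1],[46,18],[47,11],[48,20],[50,0]]
[[2,14],[3,0],[6,7],[15,14],[27,0],[45,1],[46,18],[47,11],[48,20],[50,0]]
[[2,14],[3,0],[6,7],[15,15],[18,14],[27,0],[45,1],[46,18],[47,11],[48,20],[50,0]]
[[2,14],[3,0],[6,7],[14,19],[24,14],[27,0],[45,1],[46,18],[47,11],[48,20],[50,0]]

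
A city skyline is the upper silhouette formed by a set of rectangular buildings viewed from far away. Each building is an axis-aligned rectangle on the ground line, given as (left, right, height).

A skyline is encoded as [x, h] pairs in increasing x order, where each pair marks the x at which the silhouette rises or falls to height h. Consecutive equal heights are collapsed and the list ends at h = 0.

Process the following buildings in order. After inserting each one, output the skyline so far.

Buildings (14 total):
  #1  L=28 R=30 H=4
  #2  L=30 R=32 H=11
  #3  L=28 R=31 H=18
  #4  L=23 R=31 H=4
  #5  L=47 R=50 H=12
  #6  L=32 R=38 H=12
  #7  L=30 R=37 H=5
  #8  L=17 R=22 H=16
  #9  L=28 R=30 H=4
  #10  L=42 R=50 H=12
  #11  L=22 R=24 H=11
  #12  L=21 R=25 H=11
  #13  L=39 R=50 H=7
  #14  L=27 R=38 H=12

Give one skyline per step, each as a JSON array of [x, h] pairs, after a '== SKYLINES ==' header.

== SKYLINES ==
[[28,4],[30,0]]
[[28,4],[30,11],[32,0]]
[[28,18],[31,11],[32,0]]
[[23,4],[28,18],[31,11],[32,0]]
[[23,4],[28,18],[31,11],[32,0],[47,12],[50,0]]
[[23,4],[28,18],[31,11],[32,12],[38,0],[47,12],[50,0]]
[[23,4],[28,18],[31,11],[32,12],[38,0],[47,12],[50,0]]
[[17,16],[22,0],[23,4],[28,18],[31,11],[32,12],[38,0],[47,12],[50,0]]
[[17,16],[22,0],[23,4],[28,18],[31,11],[32,12],[38,0],[47,12],[50,0]]
[[17,16],[22,0],[23,4],[28,18],[31,11],[32,12],[38,0],[42,12],[50,0]]
[[17,16],[22,11],[24,4],[28,18],[31,11],[32,12],[38,0],[42,12],[50,0]]
[[17,16],[22,11],[25,4],[28,18],[31,11],[32,12],[38,0],[42,12],[50,0]]
[[17,16],[22,11],[25,4],[28,18],[31,11],[32,12],[38,0],[39,7],[42,12],[50,0]]
[[17,16],[22,11],[25,4],[27,12],[28,18],[31,12],[38,0],[39,7],[42,12],[50,0]]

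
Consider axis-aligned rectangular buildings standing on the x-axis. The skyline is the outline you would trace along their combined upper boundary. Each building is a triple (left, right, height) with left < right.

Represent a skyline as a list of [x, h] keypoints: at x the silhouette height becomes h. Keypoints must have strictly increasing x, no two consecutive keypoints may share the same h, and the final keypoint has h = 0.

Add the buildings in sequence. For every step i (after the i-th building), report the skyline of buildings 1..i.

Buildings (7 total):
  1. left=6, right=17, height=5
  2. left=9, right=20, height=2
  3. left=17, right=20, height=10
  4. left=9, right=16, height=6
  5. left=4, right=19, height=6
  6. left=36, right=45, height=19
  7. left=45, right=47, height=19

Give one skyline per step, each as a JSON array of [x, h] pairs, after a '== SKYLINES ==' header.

== SKYLINES ==
[[6,5],[17,0]]
[[6,5],[17,2],[20,0]]
[[6,5],[17,10],[20,0]]
[[6,5],[9,6],[16,5],[17,10],[20,0]]
[[4,6],[17,10],[20,0]]
[[4,6],[17,10],[20,0],[36,19],[45,0]]
[[4,6],[17,10],[20,0],[36,19],[47,0]]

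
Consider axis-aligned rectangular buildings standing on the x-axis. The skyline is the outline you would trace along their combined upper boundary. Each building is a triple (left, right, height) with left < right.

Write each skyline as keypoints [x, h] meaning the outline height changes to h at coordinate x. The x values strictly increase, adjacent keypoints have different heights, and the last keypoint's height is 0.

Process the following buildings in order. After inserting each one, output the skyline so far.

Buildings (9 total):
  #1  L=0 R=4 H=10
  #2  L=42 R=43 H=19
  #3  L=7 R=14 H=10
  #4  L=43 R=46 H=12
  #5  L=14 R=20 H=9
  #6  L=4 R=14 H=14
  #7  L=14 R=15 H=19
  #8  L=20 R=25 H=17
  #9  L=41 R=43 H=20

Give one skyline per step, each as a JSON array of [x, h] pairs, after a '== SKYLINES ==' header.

== SKYLINES ==
[[0,10],[4,0]]
[[0,10],[4,0],[42,19],[43,0]]
[[0,10],[4,0],[7,10],[14,0],[42,19],[43,0]]
[[0,10],[4,0],[7,10],[14,0],[42,19],[43,12],[46,0]]
[[0,10],[4,0],[7,10],[14,9],[20,0],[42,19],[43,12],[46,0]]
[[0,10],[4,14],[14,9],[20,0],[42,19],[43,12],[46,0]]
[[0,10],[4,14],[14,19],[15,9],[20,0],[42,19],[43,12],[46,0]]
[[0,10],[4,14],[14,19],[15,9],[20,17],[25,0],[42,19],[43,12],[46,0]]
[[0,10],[4,14],[14,19],[15,9],[20,17],[25,0],[41,20],[43,12],[46,0]]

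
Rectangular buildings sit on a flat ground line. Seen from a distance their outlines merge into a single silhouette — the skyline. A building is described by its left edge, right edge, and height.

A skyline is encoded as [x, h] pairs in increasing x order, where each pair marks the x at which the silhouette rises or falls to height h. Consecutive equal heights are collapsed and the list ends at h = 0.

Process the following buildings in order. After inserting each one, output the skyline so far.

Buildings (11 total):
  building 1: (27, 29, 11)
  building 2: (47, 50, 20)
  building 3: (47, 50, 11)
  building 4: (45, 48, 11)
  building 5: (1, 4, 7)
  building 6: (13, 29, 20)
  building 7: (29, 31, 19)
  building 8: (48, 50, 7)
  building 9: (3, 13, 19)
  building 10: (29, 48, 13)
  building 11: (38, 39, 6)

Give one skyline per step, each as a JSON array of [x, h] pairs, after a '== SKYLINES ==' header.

== SKYLINES ==
[[27,11],[29,0]]
[[27,11],[29,0],[47,20],[50,0]]
[[27,11],[29,0],[47,20],[50,0]]
[[27,11],[29,0],[45,11],[47,20],[50,0]]
[[1,7],[4,0],[27,11],[29,0],[45,11],[47,20],[50,0]]
[[1,7],[4,0],[13,20],[29,0],[45,11],[47,20],[50,0]]
[[1,7],[4,0],[13,20],[29,19],[31,0],[45,11],[47,20],[50,0]]
[[1,7],[4,0],[13,20],[29,19],[31,0],[45,11],[47,20],[50,0]]
[[1,7],[3,19],[13,20],[29,19],[31,0],[45,11],[47,20],[50,0]]
[[1,7],[3,19],[13,20],[29,19],[31,13],[47,20],[50,0]]
[[1,7],[3,19],[13,20],[29,19],[31,13],[47,20],[50,0]]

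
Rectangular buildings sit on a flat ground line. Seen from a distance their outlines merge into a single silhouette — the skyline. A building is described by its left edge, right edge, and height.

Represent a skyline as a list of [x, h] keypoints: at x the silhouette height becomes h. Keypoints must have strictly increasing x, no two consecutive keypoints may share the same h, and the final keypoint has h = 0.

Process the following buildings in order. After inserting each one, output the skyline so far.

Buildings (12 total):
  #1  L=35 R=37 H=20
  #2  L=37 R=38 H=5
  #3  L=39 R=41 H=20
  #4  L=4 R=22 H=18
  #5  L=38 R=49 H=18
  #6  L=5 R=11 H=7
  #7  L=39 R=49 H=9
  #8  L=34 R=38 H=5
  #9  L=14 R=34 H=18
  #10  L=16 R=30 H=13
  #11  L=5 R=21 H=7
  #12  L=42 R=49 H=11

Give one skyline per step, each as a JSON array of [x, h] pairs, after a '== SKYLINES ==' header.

== SKYLINES ==
[[35,20],[37,0]]
[[35,20],[37,5],[38,0]]
[[35,20],[37,5],[38,0],[39,20],[41,0]]
[[4,18],[22,0],[35,20],[37,5],[38,0],[39,20],[41,0]]
[[4,18],[22,0],[35,20],[37,5],[38,18],[39,20],[41,18],[49,0]]
[[4,18],[22,0],[35,20],[37,5],[38,18],[39,20],[41,18],[49,0]]
[[4,18],[22,0],[35,20],[37,5],[38,18],[39,20],[41,18],[49,0]]
[[4,18],[22,0],[34,5],[35,20],[37,5],[38,18],[39,20],[41,18],[49,0]]
[[4,18],[34,5],[35,20],[37,5],[38,18],[39,20],[41,18],[49,0]]
[[4,18],[34,5],[35,20],[37,5],[38,18],[39,20],[41,18],[49,0]]
[[4,18],[34,5],[35,20],[37,5],[38,18],[39,20],[41,18],[49,0]]
[[4,18],[34,5],[35,20],[37,5],[38,18],[39,20],[41,18],[49,0]]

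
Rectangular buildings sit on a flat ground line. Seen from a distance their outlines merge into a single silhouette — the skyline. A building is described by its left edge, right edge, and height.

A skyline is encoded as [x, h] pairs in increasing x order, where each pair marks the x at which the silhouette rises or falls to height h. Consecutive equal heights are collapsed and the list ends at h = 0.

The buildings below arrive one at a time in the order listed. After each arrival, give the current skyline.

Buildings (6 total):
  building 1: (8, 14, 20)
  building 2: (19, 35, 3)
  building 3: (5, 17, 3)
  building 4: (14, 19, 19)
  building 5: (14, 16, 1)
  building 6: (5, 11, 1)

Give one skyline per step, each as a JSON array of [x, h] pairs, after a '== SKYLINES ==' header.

== SKYLINES ==
[[8,20],[14,0]]
[[8,20],[14,0],[19,3],[35,0]]
[[5,3],[8,20],[14,3],[17,0],[19,3],[35,0]]
[[5,3],[8,20],[14,19],[19,3],[35,0]]
[[5,3],[8,20],[14,19],[19,3],[35,0]]
[[5,3],[8,20],[14,19],[19,3],[35,0]]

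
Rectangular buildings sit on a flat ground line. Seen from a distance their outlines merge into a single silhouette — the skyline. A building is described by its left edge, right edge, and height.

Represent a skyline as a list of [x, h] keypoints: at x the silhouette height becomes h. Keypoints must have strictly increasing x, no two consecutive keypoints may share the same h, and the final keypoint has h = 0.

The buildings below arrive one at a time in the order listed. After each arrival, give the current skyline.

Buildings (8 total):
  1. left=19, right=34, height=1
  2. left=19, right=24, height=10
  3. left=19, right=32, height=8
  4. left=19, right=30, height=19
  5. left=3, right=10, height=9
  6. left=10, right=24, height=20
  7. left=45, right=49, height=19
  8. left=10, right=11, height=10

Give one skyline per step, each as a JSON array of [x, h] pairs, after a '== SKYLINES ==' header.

== SKYLINES ==
[[19,1],[34,0]]
[[19,10],[24,1],[34,0]]
[[19,10],[24,8],[32,1],[34,0]]
[[19,19],[30,8],[32,1],[34,0]]
[[3,9],[10,0],[19,19],[30,8],[32,1],[34,0]]
[[3,9],[10,20],[24,19],[30,8],[32,1],[34,0]]
[[3,9],[10,20],[24,19],[30,8],[32,1],[34,0],[45,19],[49,0]]
[[3,9],[10,20],[24,19],[30,8],[32,1],[34,0],[45,19],[49,0]]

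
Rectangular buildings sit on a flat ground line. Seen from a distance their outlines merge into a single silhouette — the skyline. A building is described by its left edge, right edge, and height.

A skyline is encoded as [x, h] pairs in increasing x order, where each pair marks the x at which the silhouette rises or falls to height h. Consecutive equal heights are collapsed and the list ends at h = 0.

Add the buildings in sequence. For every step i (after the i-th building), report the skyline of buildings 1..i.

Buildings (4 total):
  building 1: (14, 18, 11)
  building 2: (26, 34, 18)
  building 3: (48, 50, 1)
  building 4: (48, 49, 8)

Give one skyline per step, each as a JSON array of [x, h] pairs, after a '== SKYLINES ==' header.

== SKYLINES ==
[[14,11],[18,0]]
[[14,11],[18,0],[26,18],[34,0]]
[[14,11],[18,0],[26,18],[34,0],[48,1],[50,0]]
[[14,11],[18,0],[26,18],[34,0],[48,8],[49,1],[50,0]]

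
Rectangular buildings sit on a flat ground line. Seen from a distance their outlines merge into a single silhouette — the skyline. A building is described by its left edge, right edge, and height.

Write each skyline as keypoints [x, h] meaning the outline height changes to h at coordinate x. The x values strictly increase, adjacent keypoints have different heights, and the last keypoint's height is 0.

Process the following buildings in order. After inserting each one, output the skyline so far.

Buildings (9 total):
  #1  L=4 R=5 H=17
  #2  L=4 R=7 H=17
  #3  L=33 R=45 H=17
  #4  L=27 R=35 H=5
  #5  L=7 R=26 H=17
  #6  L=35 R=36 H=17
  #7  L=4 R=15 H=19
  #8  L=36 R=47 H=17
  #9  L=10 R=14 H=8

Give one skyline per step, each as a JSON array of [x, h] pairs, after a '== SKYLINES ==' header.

== SKYLINES ==
[[4,17],[5,0]]
[[4,17],[7,0]]
[[4,17],[7,0],[33,17],[45,0]]
[[4,17],[7,0],[27,5],[33,17],[45,0]]
[[4,17],[26,0],[27,5],[33,17],[45,0]]
[[4,17],[26,0],[27,5],[33,17],[45,0]]
[[4,19],[15,17],[26,0],[27,5],[33,17],[45,0]]
[[4,19],[15,17],[26,0],[27,5],[33,17],[47,0]]
[[4,19],[15,17],[26,0],[27,5],[33,17],[47,0]]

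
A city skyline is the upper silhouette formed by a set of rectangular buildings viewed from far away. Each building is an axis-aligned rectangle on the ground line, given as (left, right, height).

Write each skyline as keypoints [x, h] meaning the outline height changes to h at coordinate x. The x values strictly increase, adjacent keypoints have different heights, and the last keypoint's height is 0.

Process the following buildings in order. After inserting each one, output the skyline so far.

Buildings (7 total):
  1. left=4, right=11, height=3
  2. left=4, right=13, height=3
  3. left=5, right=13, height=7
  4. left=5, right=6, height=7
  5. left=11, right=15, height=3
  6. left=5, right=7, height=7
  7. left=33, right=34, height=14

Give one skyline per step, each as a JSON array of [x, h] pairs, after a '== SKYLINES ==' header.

== SKYLINES ==
[[4,3],[11,0]]
[[4,3],[13,0]]
[[4,3],[5,7],[13,0]]
[[4,3],[5,7],[13,0]]
[[4,3],[5,7],[13,3],[15,0]]
[[4,3],[5,7],[13,3],[15,0]]
[[4,3],[5,7],[13,3],[15,0],[33,14],[34,0]]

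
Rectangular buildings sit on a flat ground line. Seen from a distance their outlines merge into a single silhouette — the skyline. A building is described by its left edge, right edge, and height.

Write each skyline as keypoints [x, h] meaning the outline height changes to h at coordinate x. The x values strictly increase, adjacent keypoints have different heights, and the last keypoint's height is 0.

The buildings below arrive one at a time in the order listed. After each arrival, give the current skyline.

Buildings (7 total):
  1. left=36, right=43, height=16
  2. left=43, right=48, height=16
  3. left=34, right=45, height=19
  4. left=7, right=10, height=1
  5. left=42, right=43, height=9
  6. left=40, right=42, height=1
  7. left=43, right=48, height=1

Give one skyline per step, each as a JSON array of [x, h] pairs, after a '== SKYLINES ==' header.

== SKYLINES ==
[[36,16],[43,0]]
[[36,16],[48,0]]
[[34,19],[45,16],[48,0]]
[[7,1],[10,0],[34,19],[45,16],[48,0]]
[[7,1],[10,0],[34,19],[45,16],[48,0]]
[[7,1],[10,0],[34,19],[45,16],[48,0]]
[[7,1],[10,0],[34,19],[45,16],[48,0]]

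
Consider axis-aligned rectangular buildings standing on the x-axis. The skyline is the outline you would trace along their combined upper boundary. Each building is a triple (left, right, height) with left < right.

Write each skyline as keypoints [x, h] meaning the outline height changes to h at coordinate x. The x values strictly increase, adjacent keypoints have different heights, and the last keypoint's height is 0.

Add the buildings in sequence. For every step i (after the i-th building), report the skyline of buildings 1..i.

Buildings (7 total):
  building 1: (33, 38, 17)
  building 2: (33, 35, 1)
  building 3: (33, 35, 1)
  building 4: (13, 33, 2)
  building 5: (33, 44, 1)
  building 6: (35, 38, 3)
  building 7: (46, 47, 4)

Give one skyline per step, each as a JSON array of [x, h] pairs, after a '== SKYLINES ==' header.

== SKYLINES ==
[[33,17],[38,0]]
[[33,17],[38,0]]
[[33,17],[38,0]]
[[13,2],[33,17],[38,0]]
[[13,2],[33,17],[38,1],[44,0]]
[[13,2],[33,17],[38,1],[44,0]]
[[13,2],[33,17],[38,1],[44,0],[46,4],[47,0]]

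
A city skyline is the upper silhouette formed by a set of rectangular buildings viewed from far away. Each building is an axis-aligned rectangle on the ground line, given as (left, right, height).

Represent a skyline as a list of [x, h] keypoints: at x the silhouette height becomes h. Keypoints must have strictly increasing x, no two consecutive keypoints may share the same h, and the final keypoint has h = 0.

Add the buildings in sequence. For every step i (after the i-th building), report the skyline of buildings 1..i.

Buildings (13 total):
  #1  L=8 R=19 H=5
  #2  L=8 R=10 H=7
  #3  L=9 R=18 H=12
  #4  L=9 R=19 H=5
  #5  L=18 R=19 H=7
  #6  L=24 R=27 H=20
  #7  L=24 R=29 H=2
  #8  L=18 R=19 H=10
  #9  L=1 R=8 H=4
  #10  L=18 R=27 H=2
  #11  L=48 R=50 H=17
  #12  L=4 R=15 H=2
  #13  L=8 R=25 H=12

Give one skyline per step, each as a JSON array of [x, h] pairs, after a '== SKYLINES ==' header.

== SKYLINES ==
[[8,5],[19,0]]
[[8,7],[10,5],[19,0]]
[[8,7],[9,12],[18,5],[19,0]]
[[8,7],[9,12],[18,5],[19,0]]
[[8,7],[9,12],[18,7],[19,0]]
[[8,7],[9,12],[18,7],[19,0],[24,20],[27,0]]
[[8,7],[9,12],[18,7],[19,0],[24,20],[27,2],[29,0]]
[[8,7],[9,12],[18,10],[19,0],[24,20],[27,2],[29,0]]
[[1,4],[8,7],[9,12],[18,10],[19,0],[24,20],[27,2],[29,0]]
[[1,4],[8,7],[9,12],[18,10],[19,2],[24,20],[27,2],[29,0]]
[[1,4],[8,7],[9,12],[18,10],[19,2],[24,20],[27,2],[29,0],[48,17],[50,0]]
[[1,4],[8,7],[9,12],[18,10],[19,2],[24,20],[27,2],[29,0],[48,17],[50,0]]
[[1,4],[8,12],[24,20],[27,2],[29,0],[48,17],[50,0]]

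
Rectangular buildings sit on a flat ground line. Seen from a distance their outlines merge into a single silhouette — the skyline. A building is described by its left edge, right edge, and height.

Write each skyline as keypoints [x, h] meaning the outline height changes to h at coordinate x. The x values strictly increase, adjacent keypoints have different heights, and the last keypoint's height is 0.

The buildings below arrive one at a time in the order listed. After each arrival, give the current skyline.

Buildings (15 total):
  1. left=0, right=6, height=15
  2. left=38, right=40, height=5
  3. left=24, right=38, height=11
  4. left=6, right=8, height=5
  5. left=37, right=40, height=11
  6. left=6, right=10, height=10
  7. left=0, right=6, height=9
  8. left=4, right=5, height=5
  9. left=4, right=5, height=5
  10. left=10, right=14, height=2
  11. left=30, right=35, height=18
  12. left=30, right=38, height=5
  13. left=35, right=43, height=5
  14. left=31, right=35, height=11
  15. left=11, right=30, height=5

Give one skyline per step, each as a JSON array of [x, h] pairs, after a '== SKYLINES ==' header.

== SKYLINES ==
[[0,15],[6,0]]
[[0,15],[6,0],[38,5],[40,0]]
[[0,15],[6,0],[24,11],[38,5],[40,0]]
[[0,15],[6,5],[8,0],[24,11],[38,5],[40,0]]
[[0,15],[6,5],[8,0],[24,11],[40,0]]
[[0,15],[6,10],[10,0],[24,11],[40,0]]
[[0,15],[6,10],[10,0],[24,11],[40,0]]
[[0,15],[6,10],[10,0],[24,11],[40,0]]
[[0,15],[6,10],[10,0],[24,11],[40,0]]
[[0,15],[6,10],[10,2],[14,0],[24,11],[40,0]]
[[0,15],[6,10],[10,2],[14,0],[24,11],[30,18],[35,11],[40,0]]
[[0,15],[6,10],[10,2],[14,0],[24,11],[30,18],[35,11],[40,0]]
[[0,15],[6,10],[10,2],[14,0],[24,11],[30,18],[35,11],[40,5],[43,0]]
[[0,15],[6,10],[10,2],[14,0],[24,11],[30,18],[35,11],[40,5],[43,0]]
[[0,15],[6,10],[10,2],[11,5],[24,11],[30,18],[35,11],[40,5],[43,0]]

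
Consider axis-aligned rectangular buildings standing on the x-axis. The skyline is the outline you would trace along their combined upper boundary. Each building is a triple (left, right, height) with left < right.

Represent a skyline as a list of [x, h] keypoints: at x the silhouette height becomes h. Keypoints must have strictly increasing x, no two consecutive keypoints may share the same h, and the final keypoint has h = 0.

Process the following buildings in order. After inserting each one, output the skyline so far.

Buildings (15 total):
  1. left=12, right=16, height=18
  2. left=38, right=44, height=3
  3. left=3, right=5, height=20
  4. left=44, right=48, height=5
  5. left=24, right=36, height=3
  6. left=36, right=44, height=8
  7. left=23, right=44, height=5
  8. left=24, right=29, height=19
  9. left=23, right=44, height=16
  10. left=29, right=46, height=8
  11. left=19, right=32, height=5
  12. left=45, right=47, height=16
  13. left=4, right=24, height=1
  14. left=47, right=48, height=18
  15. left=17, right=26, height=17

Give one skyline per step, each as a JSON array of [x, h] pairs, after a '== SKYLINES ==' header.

== SKYLINES ==
[[12,18],[16,0]]
[[12,18],[16,0],[38,3],[44,0]]
[[3,20],[5,0],[12,18],[16,0],[38,3],[44,0]]
[[3,20],[5,0],[12,18],[16,0],[38,3],[44,5],[48,0]]
[[3,20],[5,0],[12,18],[16,0],[24,3],[36,0],[38,3],[44,5],[48,0]]
[[3,20],[5,0],[12,18],[16,0],[24,3],[36,8],[44,5],[48,0]]
[[3,20],[5,0],[12,18],[16,0],[23,5],[36,8],[44,5],[48,0]]
[[3,20],[5,0],[12,18],[16,0],[23,5],[24,19],[29,5],[36,8],[44,5],[48,0]]
[[3,20],[5,0],[12,18],[16,0],[23,16],[24,19],[29,16],[44,5],[48,0]]
[[3,20],[5,0],[12,18],[16,0],[23,16],[24,19],[29,16],[44,8],[46,5],[48,0]]
[[3,20],[5,0],[12,18],[16,0],[19,5],[23,16],[24,19],[29,16],[44,8],[46,5],[48,0]]
[[3,20],[5,0],[12,18],[16,0],[19,5],[23,16],[24,19],[29,16],[44,8],[45,16],[47,5],[48,0]]
[[3,20],[5,1],[12,18],[16,1],[19,5],[23,16],[24,19],[29,16],[44,8],[45,16],[47,5],[48,0]]
[[3,20],[5,1],[12,18],[16,1],[19,5],[23,16],[24,19],[29,16],[44,8],[45,16],[47,18],[48,0]]
[[3,20],[5,1],[12,18],[16,1],[17,17],[24,19],[29,16],[44,8],[45,16],[47,18],[48,0]]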